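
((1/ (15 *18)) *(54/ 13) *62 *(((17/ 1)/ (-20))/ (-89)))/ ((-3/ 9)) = -1581/57850 = -0.03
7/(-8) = -0.88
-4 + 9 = 5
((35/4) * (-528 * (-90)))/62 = 6706.45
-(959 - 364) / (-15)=119/3 = 39.67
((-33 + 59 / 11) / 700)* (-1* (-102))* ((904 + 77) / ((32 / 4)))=-950589/1925 = -493.81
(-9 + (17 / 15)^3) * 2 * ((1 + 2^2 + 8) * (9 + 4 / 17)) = -103935884/57375 = -1811.52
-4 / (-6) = 2/3 = 0.67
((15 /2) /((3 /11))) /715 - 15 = -389/26 = -14.96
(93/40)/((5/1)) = 0.46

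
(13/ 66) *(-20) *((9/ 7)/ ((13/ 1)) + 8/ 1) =-670/21 = -31.90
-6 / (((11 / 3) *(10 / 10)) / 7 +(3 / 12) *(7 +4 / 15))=-2520/983 = -2.56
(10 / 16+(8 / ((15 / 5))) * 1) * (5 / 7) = 395/168 = 2.35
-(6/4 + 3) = -9/2 = -4.50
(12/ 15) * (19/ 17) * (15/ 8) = 57/34 = 1.68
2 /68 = 1/34 = 0.03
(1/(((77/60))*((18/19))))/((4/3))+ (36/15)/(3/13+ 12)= 33183/40810 = 0.81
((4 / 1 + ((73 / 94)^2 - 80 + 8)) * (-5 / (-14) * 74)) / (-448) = 110171015/27709696 = 3.98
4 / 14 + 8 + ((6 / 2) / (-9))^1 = 167/21 = 7.95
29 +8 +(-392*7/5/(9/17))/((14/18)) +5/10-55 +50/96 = -323947/240 = -1349.78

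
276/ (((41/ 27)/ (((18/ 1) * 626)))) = 83969136/41 = 2048027.71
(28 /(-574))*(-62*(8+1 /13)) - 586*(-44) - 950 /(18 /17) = 119499053/4797 = 24911.21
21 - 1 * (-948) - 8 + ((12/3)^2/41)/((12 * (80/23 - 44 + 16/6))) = 25728830/26773 = 961.00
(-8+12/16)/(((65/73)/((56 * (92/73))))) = -37352/65 = -574.65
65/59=1.10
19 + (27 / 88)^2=147865/7744 = 19.09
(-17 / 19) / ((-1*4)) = 17/76 = 0.22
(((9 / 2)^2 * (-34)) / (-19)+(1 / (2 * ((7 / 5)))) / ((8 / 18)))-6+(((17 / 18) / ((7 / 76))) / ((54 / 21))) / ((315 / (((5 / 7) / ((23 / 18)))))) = 430803299/13875624 = 31.05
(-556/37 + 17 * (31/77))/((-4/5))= 116565/11396 = 10.23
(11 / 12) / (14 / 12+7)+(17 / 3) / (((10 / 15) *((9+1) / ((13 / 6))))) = 11489/5880 = 1.95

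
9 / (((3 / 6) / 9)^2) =2916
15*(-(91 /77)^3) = -32955/1331 = -24.76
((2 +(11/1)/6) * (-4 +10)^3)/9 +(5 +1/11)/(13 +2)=15236/165 = 92.34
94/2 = 47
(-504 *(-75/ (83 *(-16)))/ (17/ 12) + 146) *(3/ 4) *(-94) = -12524748/1411 = -8876.50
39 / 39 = 1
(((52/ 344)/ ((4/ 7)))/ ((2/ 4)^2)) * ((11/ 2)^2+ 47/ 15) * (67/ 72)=12212291/371520 = 32.87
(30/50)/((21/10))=2/7 = 0.29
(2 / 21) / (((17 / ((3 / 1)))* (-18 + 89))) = 2/8449 = 0.00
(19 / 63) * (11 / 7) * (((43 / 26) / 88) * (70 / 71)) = 4085/465192 = 0.01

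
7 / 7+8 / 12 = 5/3 = 1.67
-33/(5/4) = -132/5 = -26.40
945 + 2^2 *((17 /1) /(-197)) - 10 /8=743403/788 = 943.40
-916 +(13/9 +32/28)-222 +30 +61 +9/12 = -263003/252 = -1043.66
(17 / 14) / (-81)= -17/1134 = -0.01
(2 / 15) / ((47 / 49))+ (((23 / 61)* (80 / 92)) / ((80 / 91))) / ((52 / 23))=209153/688080 = 0.30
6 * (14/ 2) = 42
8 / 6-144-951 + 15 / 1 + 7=-3215/3 = -1071.67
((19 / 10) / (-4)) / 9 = -19/360 = -0.05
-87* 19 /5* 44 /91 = -72732/455 = -159.85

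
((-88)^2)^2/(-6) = -29984768/3 = -9994922.67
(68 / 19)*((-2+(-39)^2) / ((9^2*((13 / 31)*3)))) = 3202052/60021 = 53.35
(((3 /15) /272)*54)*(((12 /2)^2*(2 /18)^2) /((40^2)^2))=3/435200000 = 0.00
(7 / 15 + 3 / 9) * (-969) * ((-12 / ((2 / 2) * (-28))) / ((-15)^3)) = 1292/13125 = 0.10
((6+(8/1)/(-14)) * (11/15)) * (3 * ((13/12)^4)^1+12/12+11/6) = 2012461/72576 = 27.73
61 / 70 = 0.87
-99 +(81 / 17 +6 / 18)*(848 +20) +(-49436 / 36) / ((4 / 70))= -6029819/306 = -19705.29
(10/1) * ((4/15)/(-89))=-8/267 = -0.03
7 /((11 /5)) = 35/11 = 3.18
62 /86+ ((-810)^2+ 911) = 28251504/43 = 657011.72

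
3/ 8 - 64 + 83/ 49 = -24277/392 = -61.93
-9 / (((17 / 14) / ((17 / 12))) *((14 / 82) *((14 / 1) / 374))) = -23001/14 = -1642.93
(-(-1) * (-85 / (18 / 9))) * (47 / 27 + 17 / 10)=-15793/108 = -146.23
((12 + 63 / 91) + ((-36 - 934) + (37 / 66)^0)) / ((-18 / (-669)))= -35542.77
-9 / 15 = -3/5 = -0.60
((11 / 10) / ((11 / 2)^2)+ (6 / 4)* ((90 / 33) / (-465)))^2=2209/2907025 = 0.00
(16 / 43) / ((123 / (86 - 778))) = -11072/5289 = -2.09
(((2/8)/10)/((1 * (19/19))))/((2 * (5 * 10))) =1/4000 = 0.00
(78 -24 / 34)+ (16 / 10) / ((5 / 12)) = 34482/425 = 81.13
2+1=3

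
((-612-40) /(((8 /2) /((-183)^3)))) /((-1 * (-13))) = 998943381/13 = 76841798.54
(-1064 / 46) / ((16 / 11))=-1463/92 = -15.90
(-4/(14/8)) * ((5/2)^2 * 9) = -900/7 = -128.57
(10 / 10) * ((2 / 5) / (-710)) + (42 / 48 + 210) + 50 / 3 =9693251/42600 = 227.54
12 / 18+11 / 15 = 7/5 = 1.40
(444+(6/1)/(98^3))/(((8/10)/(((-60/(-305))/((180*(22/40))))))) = 348241045/315769916 = 1.10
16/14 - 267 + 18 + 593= 345.14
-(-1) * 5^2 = 25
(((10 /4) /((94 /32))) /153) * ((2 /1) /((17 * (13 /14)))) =1120/1589211 = 0.00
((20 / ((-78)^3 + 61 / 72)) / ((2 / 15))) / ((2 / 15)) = -81000/34167683 = 0.00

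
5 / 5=1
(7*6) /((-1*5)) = -8.40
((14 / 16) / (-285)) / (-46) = 7/104880 = 0.00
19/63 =0.30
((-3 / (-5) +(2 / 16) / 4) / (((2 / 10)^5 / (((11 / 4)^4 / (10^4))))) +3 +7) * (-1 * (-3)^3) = 75315447/131072 = 574.61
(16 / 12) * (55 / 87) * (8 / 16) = 110/261 = 0.42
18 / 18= 1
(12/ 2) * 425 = 2550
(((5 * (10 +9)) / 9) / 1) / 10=19/18 = 1.06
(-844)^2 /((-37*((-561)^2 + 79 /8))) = -5698688/93160339 = -0.06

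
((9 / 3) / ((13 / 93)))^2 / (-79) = -77841/13351 = -5.83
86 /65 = 1.32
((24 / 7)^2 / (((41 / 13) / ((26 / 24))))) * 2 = 16224/2009 = 8.08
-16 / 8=-2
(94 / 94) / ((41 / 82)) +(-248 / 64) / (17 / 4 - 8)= 91/30 = 3.03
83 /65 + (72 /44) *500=585913/715 = 819.46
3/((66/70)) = 3.18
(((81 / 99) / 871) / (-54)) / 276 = -1/15866136 = 0.00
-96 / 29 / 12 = -8/29 = -0.28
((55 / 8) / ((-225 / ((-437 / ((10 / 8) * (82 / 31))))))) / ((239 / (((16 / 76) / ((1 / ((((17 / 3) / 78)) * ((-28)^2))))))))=52265752/257958675 = 0.20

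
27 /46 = 0.59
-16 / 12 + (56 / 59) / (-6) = -88/59 = -1.49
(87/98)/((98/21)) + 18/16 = 3609/2744 = 1.32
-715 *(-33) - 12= 23583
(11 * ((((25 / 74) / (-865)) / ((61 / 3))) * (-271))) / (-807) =-14905/210068018 = 0.00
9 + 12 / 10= 51/5 = 10.20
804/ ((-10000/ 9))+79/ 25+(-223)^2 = 124328591/2500 = 49731.44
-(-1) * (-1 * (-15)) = 15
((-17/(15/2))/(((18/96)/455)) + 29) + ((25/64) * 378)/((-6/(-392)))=300631/72 = 4175.43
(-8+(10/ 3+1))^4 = 14641/81 = 180.75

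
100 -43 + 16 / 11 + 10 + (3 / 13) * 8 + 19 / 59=595844/8437 = 70.62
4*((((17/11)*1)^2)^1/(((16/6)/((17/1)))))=14739/242 = 60.90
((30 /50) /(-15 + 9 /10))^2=4/2209 = 0.00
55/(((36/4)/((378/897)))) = 770/299 = 2.58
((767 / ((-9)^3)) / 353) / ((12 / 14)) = -5369/1544022 = 0.00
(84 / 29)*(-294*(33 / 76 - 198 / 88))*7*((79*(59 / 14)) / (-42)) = -47276523/551 = -85801.31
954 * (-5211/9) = -552366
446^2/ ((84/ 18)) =298374/7 = 42624.86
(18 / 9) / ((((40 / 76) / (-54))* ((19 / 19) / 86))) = -88236/5 = -17647.20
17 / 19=0.89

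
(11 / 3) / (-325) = -11/975 = -0.01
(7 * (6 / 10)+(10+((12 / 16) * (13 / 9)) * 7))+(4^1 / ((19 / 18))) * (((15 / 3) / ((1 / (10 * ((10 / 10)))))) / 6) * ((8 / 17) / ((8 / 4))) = 29.21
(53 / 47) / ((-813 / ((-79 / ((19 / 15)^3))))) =4710375/87363083 = 0.05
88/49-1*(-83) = 4155/49 = 84.80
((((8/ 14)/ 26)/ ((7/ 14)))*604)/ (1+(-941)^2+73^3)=2416/115979409 = 0.00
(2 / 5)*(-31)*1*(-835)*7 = 72478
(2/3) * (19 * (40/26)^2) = 29.98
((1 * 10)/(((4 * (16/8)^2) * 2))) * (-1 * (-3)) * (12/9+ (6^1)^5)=29165/4 = 7291.25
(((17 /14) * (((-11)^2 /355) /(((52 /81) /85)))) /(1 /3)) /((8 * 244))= 8497467/100894976 = 0.08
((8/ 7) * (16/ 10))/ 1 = 64/35 = 1.83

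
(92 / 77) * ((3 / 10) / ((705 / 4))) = 184/90475 = 0.00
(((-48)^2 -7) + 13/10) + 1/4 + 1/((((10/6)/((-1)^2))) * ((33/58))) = 505913/220 = 2299.60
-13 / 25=-0.52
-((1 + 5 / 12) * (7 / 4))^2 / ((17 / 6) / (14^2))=-40817/96 = -425.18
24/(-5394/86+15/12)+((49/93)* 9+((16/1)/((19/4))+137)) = 901242918/6227497 = 144.72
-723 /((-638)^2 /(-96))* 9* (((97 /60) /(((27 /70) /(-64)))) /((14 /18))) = -529.29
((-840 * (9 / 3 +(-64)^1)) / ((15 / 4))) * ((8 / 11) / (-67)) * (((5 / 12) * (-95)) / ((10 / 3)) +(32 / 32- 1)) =1298080/737 = 1761.30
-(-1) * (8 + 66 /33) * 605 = 6050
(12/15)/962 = 2/2405 = 0.00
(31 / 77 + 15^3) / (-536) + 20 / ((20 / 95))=1830467/20636 = 88.70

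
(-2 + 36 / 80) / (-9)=31/180 = 0.17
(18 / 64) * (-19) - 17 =-715/32 = -22.34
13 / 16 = 0.81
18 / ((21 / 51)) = 306/7 = 43.71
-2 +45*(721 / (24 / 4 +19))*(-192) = -1245898/5 = -249179.60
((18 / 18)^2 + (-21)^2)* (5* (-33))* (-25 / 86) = 911625/43 = 21200.58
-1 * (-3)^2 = -9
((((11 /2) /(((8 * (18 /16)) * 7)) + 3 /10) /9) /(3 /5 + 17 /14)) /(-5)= -244/51435 = 0.00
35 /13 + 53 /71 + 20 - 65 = -38361/923 = -41.56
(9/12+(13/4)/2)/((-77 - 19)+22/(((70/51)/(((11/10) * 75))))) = 133/68676 = 0.00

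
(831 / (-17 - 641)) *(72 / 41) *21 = -89748/1927 = -46.57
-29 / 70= -0.41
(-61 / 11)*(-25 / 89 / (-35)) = -305/6853 = -0.04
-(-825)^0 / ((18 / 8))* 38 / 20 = -38/45 = -0.84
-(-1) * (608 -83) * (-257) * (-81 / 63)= 173475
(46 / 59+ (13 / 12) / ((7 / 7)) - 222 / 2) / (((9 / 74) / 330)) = -157242415/531 = -296125.08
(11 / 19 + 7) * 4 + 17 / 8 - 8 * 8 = -4797/152 = -31.56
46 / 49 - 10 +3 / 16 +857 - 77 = 604563/784 = 771.13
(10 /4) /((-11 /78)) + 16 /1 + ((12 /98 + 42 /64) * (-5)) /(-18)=-1.51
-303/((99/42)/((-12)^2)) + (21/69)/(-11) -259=-4748702/253 = -18769.57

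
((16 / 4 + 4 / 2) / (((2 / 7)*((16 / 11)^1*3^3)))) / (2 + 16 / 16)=77/432 = 0.18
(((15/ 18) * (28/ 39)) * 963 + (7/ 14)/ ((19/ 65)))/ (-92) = -285465/45448 = -6.28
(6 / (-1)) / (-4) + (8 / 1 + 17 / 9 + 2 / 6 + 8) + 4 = 427/18 = 23.72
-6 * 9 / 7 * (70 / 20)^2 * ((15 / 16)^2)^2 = -9568125/131072 = -73.00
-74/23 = -3.22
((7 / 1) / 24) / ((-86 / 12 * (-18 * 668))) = 7/2068128 = 0.00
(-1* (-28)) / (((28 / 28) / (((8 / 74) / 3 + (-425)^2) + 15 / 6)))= 561390382/111 = 5057571.01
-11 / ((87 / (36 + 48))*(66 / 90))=-420/29 = -14.48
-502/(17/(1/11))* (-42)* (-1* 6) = -126504/187 = -676.49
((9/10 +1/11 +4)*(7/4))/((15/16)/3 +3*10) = 7686/26675 = 0.29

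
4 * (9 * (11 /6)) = 66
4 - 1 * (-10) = 14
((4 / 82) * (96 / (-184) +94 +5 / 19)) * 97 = 7947210/17917 = 443.56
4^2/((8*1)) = 2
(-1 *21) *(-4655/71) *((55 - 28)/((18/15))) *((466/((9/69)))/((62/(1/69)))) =113884575/4402 = 25871.10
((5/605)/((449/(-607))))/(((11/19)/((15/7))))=-172995/4183333 = -0.04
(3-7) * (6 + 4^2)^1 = -88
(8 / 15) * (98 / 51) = 784/765 = 1.02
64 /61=1.05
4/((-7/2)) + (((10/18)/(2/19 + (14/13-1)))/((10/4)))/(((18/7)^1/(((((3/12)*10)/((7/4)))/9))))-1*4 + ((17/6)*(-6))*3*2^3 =-18970954/45927 = -413.07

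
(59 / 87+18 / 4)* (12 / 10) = 6.21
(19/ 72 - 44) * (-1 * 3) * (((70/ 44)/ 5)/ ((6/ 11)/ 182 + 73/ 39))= 22.27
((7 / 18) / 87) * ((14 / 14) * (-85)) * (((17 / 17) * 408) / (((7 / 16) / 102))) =-3144320/87 = -36141.61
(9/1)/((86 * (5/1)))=9/430 = 0.02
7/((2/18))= 63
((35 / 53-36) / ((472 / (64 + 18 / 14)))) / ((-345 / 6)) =855961/10068940 = 0.09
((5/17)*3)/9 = 5/51 = 0.10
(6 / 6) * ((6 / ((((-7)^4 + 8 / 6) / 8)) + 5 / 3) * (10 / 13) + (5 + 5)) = 3175400/281073 = 11.30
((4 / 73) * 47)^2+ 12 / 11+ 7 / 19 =9012241/1113761 = 8.09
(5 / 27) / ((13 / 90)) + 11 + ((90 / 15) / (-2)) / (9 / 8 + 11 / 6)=11.27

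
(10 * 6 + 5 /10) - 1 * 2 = 117/2 = 58.50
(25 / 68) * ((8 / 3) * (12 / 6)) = 100/51 = 1.96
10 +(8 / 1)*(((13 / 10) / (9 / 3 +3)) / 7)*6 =402/35 = 11.49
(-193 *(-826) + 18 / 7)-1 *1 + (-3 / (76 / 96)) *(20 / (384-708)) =159419.81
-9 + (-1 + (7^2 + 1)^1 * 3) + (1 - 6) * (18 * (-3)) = 410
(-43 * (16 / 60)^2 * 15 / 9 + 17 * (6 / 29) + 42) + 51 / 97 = 40.95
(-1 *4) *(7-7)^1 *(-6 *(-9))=0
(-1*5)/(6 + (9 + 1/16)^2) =-1280/22561 = -0.06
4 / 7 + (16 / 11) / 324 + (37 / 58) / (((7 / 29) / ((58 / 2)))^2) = 804082451/87318 = 9208.67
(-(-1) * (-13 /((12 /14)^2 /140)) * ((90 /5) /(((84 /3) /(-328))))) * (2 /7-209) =-109019820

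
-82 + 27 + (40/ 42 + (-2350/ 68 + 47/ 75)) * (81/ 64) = -36838603/380800 = -96.74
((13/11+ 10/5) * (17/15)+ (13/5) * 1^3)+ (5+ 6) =2839/165 = 17.21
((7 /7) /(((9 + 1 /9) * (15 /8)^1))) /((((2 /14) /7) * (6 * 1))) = 0.48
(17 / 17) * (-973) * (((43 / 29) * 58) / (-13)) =83678/13 = 6436.77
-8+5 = -3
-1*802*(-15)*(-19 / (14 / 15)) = -244896.43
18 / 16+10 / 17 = 1.71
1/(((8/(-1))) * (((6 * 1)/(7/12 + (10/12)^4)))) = -1381/62208 = -0.02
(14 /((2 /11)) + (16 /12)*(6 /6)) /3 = 235/9 = 26.11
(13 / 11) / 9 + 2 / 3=79/99 = 0.80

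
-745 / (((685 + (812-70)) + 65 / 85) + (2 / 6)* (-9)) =-12665/24221 = -0.52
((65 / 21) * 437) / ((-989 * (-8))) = 1235/7224 = 0.17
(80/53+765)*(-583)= -446875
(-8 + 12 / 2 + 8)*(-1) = -6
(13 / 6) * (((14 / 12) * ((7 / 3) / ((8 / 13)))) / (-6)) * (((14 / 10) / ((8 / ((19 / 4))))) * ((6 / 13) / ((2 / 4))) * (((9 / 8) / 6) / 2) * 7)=-593047/737280 = -0.80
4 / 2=2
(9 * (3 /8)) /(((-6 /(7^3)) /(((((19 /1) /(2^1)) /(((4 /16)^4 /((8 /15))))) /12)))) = -104272/5 = -20854.40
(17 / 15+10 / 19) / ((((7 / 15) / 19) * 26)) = 473/182 = 2.60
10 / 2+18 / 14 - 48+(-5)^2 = -117/7 = -16.71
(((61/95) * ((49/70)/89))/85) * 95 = 427/75650 = 0.01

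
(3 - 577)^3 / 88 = -23639903/11 = -2149082.09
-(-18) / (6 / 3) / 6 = 3/2 = 1.50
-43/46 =-0.93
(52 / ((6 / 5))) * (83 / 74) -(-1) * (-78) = -29.40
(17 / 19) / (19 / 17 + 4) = 289/1653 = 0.17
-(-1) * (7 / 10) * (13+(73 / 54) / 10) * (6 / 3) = 49651/2700 = 18.39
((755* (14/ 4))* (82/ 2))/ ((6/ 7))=1516795/12 = 126399.58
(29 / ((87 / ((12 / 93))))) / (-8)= -1/186 = -0.01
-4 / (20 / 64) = -64/5 = -12.80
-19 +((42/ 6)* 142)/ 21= 85/3 = 28.33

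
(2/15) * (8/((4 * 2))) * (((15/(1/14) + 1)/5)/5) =422/375 = 1.13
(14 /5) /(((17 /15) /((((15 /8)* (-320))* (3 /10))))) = -7560/17 = -444.71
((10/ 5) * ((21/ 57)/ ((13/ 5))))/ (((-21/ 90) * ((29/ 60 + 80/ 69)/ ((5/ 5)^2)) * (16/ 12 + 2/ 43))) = -26703000/49835461 = -0.54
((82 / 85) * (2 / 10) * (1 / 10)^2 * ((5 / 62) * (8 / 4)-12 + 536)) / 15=666209/9881250 = 0.07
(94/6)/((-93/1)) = -47/279 = -0.17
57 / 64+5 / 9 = 833/576 = 1.45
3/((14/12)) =18/7 = 2.57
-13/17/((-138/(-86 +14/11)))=-6058/12903 = -0.47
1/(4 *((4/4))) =1/4 = 0.25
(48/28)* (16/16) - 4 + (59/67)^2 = -47457/31423 = -1.51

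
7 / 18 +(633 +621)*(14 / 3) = 105343/18 = 5852.39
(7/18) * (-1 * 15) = -35/6 = -5.83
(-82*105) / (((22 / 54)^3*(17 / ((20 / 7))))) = -484201800/22627 = -21399.29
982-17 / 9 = 8821/9 = 980.11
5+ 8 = 13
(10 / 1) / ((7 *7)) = 10/49 = 0.20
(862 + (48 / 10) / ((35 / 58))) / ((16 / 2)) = 76121/700 = 108.74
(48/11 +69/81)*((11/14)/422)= 1549/159516 = 0.01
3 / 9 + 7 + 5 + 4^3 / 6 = 23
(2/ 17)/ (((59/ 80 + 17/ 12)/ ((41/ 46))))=9840/202147 = 0.05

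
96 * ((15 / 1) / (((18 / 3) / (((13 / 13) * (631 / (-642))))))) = -25240/107 = -235.89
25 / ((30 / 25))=125/6 = 20.83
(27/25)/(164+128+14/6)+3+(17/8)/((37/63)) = 43268901/6534200 = 6.62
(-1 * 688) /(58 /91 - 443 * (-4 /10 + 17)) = 313040/3345689 = 0.09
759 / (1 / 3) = 2277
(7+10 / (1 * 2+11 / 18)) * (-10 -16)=-13234/47 = -281.57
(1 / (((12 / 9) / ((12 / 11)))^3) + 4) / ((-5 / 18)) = -108954/6655 = -16.37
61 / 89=0.69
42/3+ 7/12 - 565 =-6605/12 = -550.42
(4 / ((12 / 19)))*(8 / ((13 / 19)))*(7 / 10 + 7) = 111188/195 = 570.19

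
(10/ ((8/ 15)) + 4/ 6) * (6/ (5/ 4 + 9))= 466/41 = 11.37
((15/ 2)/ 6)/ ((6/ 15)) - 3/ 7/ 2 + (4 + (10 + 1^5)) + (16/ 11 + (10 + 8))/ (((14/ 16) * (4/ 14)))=58969/616 = 95.73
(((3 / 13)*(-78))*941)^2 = 286895844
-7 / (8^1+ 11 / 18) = -126/155 = -0.81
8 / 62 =4/31 = 0.13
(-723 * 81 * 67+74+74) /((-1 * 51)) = 3923573/51 = 76932.80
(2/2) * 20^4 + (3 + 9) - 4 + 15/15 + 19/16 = 2560163/16 = 160010.19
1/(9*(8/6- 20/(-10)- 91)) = -1/789 = 0.00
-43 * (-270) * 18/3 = 69660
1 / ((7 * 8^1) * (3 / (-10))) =-5/84 = -0.06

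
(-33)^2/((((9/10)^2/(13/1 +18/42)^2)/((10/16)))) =66822250/441 = 151524.38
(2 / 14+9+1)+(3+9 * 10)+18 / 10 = 3673/35 = 104.94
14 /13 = 1.08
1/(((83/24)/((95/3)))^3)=767.73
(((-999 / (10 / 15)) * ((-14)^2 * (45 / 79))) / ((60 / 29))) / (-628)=128.76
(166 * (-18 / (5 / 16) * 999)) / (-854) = 11185.06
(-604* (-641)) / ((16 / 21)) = 2032611/4 = 508152.75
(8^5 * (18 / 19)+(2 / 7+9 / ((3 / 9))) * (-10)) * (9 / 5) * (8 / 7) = 294658416/4655 = 63299.34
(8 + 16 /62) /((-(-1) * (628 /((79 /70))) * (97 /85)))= 42976/3304693 = 0.01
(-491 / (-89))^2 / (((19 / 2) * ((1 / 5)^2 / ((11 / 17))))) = 132594550/2558483 = 51.83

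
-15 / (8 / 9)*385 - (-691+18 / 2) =-46519/8 = -5814.88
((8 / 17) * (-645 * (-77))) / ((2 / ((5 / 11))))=90300/17 = 5311.76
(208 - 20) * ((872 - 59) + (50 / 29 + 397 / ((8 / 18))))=321099.14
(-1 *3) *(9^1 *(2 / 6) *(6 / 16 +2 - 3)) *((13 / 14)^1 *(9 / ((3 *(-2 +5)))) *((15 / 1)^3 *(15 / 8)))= 29615625/896 = 33053.15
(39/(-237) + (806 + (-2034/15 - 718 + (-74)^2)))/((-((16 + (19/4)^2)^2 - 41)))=-548903168/146226235 = -3.75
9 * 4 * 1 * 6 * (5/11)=1080/11 = 98.18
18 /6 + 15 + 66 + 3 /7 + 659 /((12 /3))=6977/28 = 249.18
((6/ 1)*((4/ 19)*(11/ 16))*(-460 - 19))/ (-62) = 15807/2356 = 6.71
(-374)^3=-52313624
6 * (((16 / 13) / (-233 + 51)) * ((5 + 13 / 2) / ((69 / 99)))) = -792/1183 = -0.67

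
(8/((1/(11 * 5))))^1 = 440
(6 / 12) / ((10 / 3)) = 3/20 = 0.15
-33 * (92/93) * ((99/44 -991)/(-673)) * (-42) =42025830/20863 = 2014.37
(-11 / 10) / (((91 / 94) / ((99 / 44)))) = -4653/1820 = -2.56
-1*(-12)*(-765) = -9180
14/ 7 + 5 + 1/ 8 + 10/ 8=67/8 = 8.38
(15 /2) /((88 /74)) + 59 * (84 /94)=244149/4136 = 59.03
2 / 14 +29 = 204/7 = 29.14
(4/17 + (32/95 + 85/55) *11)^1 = 33819/1615 = 20.94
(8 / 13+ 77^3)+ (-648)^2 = 11393689/13 = 876437.62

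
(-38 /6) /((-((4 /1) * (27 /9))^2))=19/432 = 0.04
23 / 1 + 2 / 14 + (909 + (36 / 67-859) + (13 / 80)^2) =221237661/3001600 = 73.71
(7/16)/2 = 7/32 = 0.22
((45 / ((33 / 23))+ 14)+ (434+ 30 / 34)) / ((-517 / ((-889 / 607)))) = 79837534/58684153 = 1.36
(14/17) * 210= 2940/17 = 172.94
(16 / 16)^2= 1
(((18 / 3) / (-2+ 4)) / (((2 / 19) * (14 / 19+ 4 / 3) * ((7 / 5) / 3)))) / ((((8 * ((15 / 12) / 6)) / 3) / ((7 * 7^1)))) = 614061/236 = 2601.95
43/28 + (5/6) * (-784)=-651.80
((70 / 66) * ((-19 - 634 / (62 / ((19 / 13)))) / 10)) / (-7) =2280/4433 = 0.51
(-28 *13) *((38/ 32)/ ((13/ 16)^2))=-8512/13 = -654.77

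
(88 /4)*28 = 616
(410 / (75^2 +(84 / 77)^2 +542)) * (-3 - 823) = -40977860/746351 = -54.90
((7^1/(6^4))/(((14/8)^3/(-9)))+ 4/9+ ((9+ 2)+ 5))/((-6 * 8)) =-151/441 = -0.34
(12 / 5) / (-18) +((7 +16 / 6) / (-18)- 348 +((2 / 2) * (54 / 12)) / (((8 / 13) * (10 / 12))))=-339.90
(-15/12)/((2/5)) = -3.12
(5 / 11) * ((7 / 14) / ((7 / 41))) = 205/154 = 1.33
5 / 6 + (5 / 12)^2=145/144 = 1.01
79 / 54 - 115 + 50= -3431/54 = -63.54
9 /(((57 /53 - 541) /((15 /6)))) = -2385/57232 = -0.04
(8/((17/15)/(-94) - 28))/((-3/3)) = 0.29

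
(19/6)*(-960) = -3040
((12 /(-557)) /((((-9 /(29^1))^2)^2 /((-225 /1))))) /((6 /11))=389004550/406053 = 958.01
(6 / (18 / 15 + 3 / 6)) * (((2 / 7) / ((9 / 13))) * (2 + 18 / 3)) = 4160/357 = 11.65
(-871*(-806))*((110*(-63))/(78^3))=-799645/78 = -10251.86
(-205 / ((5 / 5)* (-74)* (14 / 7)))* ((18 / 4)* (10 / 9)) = 6.93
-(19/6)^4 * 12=-1206.68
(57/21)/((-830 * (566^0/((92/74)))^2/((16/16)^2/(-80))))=10051/159077800 = 0.00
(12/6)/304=1/152 = 0.01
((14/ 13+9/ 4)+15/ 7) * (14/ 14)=1991/364 = 5.47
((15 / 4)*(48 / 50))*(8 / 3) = 48/5 = 9.60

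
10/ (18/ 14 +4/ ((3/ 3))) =70/37 = 1.89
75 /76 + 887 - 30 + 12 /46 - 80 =778.25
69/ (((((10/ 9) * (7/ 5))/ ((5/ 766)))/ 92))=71415/2681 = 26.64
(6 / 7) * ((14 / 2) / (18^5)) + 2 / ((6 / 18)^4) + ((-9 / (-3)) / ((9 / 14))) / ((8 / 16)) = 53957665/314928 = 171.33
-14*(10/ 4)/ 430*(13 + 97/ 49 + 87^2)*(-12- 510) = 96991515/301 = 322230.95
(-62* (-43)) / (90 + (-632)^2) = 1333/199757 = 0.01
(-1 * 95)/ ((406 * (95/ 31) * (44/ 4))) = -0.01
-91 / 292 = -0.31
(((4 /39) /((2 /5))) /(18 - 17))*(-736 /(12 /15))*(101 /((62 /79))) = -36703400/1209 = -30358.48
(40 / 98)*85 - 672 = -31228/49 = -637.31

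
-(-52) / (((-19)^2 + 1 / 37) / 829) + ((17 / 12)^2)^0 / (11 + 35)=36691587/307234 = 119.43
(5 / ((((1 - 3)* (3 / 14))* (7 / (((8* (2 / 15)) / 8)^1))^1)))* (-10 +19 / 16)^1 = 1.96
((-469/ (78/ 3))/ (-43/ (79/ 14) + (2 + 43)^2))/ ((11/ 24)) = -444612/22790339 = -0.02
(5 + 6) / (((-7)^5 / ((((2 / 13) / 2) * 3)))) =-33/218491 = 0.00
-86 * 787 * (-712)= 48189584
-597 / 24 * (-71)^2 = -1003159/8 = -125394.88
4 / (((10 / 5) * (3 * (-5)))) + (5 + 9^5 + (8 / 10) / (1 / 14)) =885976/15 = 59065.07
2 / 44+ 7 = 155/22 = 7.05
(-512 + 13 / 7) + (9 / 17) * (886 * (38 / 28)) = 15046/119 = 126.44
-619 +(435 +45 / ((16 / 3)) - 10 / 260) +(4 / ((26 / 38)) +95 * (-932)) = -18451629/208 = -88709.75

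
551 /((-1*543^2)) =-551/294849 = 0.00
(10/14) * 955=4775/7 = 682.14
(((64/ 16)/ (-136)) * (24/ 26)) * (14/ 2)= -42/221 = -0.19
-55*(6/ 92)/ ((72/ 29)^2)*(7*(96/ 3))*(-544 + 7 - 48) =21046025/276 = 76253.71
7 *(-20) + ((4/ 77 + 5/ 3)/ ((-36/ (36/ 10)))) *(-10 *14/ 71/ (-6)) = -984457/7029 = -140.06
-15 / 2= -7.50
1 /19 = 0.05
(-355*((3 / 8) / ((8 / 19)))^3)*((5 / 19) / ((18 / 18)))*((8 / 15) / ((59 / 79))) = -91118205/1933312 = -47.13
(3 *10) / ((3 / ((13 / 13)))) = 10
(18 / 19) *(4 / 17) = 72/323 = 0.22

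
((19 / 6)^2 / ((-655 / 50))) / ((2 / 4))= -1805/1179 = -1.53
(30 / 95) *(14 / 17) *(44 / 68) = 924/5491 = 0.17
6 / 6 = 1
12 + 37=49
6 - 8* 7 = -50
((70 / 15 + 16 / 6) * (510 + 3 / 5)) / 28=9361/70 = 133.73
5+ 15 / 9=20/3 = 6.67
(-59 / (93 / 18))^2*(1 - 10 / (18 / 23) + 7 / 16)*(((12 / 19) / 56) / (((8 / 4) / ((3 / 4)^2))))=-153480771/32720128 = -4.69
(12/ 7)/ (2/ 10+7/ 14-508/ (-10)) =24/721 = 0.03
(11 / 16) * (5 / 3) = 55/48 = 1.15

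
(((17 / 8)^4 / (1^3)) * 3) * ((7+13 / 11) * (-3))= -33826005/22528 = -1501.51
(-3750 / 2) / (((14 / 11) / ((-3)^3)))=556875/14 = 39776.79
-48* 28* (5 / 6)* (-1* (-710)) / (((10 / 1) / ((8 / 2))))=-318080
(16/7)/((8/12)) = 24/7 = 3.43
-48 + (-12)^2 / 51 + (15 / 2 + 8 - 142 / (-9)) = -4253/306 = -13.90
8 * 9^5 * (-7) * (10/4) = -8266860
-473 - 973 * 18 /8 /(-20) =-29083/80 = -363.54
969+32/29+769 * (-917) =-20421884/29 = -704202.90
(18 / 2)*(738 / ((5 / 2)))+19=13379/5 = 2675.80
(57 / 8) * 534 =15219/4 = 3804.75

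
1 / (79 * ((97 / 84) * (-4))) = -21/7663 = 0.00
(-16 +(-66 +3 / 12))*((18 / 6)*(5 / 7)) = -4905/28 = -175.18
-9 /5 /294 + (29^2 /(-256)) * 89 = -18338389/62720 = -292.39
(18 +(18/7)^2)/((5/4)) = 4824/245 = 19.69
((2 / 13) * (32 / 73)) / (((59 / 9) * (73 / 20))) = 11520/4087343 = 0.00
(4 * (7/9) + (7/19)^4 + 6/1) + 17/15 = 60186026/5864445 = 10.26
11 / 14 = 0.79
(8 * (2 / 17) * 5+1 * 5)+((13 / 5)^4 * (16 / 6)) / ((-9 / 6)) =-6840467/95625 = -71.53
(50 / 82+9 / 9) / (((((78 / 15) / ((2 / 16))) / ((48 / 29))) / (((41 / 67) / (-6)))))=-165/25259 = -0.01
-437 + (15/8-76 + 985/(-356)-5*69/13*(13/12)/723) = -264559663/514776 = -513.93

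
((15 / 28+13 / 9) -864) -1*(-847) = -3785/252 = -15.02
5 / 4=1.25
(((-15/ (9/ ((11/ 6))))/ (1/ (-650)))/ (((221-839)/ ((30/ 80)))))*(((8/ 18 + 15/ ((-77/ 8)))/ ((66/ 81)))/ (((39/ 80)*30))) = 24125/214137 = 0.11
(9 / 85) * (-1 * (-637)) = 5733/85 = 67.45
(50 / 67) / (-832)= -25/27872 = 0.00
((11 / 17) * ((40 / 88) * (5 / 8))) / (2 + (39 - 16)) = 1/136 = 0.01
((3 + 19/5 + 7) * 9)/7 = 17.74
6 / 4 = 3/2 = 1.50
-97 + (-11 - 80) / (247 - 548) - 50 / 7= -31256/301 = -103.84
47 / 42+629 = 630.12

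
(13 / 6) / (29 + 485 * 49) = 13/142764 = 0.00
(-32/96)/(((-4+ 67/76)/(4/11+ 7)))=684/869 = 0.79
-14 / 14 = -1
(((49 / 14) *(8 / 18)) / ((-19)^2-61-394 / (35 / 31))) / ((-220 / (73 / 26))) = 3577/8823672 = 0.00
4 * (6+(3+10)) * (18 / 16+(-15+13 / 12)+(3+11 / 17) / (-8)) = -102695/102 = -1006.81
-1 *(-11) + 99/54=77/6 = 12.83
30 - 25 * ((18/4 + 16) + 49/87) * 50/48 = -2165345/4176 = -518.52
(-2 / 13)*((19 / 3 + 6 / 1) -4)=-50/39 = -1.28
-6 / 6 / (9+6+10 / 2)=-1/20 = -0.05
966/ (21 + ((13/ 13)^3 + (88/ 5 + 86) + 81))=4830/1033 = 4.68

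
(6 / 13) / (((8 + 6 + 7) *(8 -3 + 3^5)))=1/11284 = 0.00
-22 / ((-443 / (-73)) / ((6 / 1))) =-9636/443 = -21.75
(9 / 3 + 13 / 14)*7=27.50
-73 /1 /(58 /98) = -3577/29 = -123.34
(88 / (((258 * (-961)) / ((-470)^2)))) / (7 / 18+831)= -11663520/123679739 = -0.09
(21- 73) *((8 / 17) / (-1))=416/17 = 24.47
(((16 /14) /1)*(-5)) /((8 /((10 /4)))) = -25/14 = -1.79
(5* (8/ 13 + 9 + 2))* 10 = 7550/13 = 580.77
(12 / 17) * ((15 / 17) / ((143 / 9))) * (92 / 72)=2070/41327 = 0.05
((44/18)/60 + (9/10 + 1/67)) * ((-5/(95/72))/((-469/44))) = 0.34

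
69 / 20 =3.45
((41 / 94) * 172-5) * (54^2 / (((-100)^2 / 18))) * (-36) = -388660518/29375 = -13231.00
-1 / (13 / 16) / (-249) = 16/3237 = 0.00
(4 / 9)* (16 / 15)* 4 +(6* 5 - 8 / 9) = 4186/135 = 31.01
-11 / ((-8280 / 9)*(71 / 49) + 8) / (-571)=-539/37073888 = 0.00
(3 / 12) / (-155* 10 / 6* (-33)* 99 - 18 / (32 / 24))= 1/3375846 = 0.00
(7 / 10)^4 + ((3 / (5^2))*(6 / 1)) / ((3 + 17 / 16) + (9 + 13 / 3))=470087/1670000 = 0.28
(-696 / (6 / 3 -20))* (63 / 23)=2436/23 = 105.91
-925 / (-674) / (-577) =-925/388898 = 0.00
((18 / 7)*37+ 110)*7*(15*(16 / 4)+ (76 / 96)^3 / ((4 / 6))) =200975021/2304 = 87228.74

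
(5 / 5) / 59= 1/59 = 0.02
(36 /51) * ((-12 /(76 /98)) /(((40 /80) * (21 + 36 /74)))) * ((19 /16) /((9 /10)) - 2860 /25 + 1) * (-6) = -292610948/427975 = -683.71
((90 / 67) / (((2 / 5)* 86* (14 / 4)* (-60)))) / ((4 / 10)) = -75/161336 = 0.00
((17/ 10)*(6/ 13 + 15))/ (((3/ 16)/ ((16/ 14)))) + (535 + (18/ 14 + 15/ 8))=2542073/3640 = 698.37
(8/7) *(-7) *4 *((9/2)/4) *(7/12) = -21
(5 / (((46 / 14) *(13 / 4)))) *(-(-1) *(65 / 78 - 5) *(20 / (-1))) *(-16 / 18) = -280000/8073 = -34.68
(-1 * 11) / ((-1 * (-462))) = -1/42 = -0.02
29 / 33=0.88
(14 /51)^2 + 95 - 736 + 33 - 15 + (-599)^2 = 931621174/2601 = 358178.08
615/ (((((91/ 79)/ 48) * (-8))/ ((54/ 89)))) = -15741540/8099 = -1943.64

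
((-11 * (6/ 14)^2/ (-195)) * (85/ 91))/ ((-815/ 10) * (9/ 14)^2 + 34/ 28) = -408/1368731 = 0.00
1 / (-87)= -1/87 = -0.01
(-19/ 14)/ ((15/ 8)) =-76/105 = -0.72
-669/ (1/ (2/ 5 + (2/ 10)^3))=-34119/125 = -272.95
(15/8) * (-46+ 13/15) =-677/8 = -84.62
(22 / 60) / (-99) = -1/270 = 0.00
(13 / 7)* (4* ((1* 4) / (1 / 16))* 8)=26624/7 = 3803.43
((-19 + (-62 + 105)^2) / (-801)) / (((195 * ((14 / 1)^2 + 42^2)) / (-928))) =14152/2551185 = 0.01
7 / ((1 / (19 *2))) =266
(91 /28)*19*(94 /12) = 11609/24 = 483.71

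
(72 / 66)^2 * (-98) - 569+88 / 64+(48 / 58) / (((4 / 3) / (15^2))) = -15287953/28072 = -544.60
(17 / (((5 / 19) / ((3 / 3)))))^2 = 104329/25 = 4173.16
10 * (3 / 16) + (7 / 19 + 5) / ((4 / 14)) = 3141/152 = 20.66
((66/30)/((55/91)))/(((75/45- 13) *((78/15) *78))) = -7/8840 = 0.00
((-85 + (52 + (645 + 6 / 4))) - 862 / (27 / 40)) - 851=-81785/54 = -1514.54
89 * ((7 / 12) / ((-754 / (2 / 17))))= -623/76908 = -0.01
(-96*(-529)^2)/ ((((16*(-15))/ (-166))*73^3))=-92907212/1945085 = -47.77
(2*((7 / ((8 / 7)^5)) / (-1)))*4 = -117649/4096 = -28.72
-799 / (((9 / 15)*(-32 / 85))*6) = 339575/576 = 589.54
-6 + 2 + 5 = 1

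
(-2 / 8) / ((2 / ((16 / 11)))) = -2/11 = -0.18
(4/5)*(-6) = -24/5 = -4.80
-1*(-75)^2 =-5625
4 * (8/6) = 5.33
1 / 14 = 0.07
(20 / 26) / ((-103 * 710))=-1/95069 = 0.00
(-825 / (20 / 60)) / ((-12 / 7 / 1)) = 5775/4 = 1443.75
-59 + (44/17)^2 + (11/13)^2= -2519466/48841 = -51.59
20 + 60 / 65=272/13 = 20.92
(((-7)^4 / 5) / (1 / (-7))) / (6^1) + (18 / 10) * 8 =-3275/6 = -545.83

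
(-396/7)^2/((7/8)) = 1254528/343 = 3657.52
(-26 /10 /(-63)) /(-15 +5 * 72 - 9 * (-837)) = 1/190890 = 0.00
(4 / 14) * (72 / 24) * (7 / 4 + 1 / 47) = 999/658 = 1.52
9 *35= 315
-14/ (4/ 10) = -35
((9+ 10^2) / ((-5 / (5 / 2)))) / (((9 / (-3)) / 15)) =545/2 = 272.50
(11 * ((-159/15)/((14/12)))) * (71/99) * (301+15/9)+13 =-6829513/315 = -21680.99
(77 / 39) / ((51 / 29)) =1.12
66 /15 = 22/5 = 4.40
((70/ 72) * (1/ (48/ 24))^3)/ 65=7/3744 = 0.00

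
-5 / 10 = -1/2 = -0.50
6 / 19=0.32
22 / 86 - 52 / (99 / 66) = -4439/129 = -34.41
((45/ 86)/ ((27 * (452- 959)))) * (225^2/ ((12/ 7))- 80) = -589025/523224 = -1.13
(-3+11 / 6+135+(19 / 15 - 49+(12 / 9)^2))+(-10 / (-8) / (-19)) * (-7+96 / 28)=2109419/23940 = 88.11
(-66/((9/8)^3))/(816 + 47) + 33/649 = -35449/12372831 = 0.00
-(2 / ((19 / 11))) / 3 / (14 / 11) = -121/399 = -0.30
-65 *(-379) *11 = 270985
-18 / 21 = -6/7 = -0.86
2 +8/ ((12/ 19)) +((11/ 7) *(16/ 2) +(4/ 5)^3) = 72844/2625 = 27.75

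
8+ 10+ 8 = 26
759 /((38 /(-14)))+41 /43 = -227680/817 = -278.68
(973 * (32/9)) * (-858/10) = -4452448/15 = -296829.87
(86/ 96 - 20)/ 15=-917/720 = -1.27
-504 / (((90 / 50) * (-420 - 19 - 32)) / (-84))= -7840/157 = -49.94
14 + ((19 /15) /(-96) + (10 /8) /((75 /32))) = 20909/1440 = 14.52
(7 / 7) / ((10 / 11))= 11/10 = 1.10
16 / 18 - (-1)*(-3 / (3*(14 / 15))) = -23/126 = -0.18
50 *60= 3000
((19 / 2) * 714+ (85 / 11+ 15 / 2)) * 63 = 428288.32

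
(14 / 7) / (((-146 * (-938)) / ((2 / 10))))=1/342370 = 0.00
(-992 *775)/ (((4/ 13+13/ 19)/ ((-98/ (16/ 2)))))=9494680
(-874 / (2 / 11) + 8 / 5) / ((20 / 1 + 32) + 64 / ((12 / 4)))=-72081/1100 = -65.53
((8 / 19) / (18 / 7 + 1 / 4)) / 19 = 224/28519 = 0.01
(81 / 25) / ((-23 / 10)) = -162/115 = -1.41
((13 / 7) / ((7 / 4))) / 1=52/49 = 1.06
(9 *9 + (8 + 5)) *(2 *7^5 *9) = 28437444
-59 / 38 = -1.55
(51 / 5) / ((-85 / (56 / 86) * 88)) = -21/23650 = 0.00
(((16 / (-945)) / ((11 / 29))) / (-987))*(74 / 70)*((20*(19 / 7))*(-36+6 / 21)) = -65238400/703826739 = -0.09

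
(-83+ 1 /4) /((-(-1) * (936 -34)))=-331/3608 = -0.09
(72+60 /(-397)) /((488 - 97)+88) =28524/190163 = 0.15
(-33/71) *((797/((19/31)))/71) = -815331/95779 = -8.51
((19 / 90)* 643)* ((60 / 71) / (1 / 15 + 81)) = 3215/2272 = 1.42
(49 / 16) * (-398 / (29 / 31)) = -302281/232 = -1302.94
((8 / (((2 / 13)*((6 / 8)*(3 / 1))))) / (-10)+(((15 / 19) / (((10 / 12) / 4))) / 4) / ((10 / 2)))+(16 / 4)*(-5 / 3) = -7514/855 = -8.79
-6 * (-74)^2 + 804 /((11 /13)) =-350964/11 = -31905.82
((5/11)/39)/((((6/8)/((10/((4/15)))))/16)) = 9.32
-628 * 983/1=-617324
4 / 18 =2/9 = 0.22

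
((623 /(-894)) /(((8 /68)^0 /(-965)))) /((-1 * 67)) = -601195/59898 = -10.04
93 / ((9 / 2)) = 62/3 = 20.67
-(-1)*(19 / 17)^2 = 361/289 = 1.25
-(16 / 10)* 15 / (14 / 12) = -144/7 = -20.57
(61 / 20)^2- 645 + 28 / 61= -15499819/24400 = -635.24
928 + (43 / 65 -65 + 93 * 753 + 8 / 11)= 50688773/715 = 70893.39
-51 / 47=-1.09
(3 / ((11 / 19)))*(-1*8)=-456/11 = -41.45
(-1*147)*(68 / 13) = -9996/13 = -768.92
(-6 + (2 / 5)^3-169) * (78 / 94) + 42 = -606063/5875 = -103.16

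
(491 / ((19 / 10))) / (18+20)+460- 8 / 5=839687/1805 = 465.20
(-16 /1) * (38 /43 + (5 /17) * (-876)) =3003104/731 = 4108.21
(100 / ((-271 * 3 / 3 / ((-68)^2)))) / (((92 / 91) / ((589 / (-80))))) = 77450555/6233 = 12425.89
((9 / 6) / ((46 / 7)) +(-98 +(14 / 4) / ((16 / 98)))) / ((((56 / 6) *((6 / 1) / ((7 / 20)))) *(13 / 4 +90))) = -28091/5490560 = -0.01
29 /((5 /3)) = 87/5 = 17.40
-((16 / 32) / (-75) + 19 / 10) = -142/75 = -1.89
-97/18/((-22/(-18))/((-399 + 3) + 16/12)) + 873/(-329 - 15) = 19725047/11352 = 1737.58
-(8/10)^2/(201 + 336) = -16/13425 = 0.00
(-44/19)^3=-85184/6859 = -12.42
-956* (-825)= 788700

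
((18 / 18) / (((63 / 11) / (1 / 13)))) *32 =352/819 = 0.43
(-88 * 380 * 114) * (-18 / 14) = 34309440/7 = 4901348.57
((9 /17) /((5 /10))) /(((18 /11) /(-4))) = -44/17 = -2.59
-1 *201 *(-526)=105726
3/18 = 1/6 = 0.17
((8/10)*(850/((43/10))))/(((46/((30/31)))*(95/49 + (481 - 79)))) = 4998000/606833587 = 0.01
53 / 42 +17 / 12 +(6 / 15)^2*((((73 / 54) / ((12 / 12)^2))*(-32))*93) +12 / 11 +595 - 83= -8865431/69300 = -127.93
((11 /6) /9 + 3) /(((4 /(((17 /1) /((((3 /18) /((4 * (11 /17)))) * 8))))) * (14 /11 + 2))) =20933/2592 = 8.08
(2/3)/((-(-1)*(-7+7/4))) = -8/63 = -0.13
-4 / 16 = -1/4 = -0.25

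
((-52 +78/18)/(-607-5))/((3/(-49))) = -7007/5508 = -1.27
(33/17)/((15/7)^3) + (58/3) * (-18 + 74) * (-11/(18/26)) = -986974681/57375 = -17202.17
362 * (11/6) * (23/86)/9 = 45793/2322 = 19.72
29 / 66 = 0.44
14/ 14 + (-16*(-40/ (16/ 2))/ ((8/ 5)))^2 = 2501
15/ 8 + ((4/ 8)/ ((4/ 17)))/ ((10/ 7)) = 269/80 = 3.36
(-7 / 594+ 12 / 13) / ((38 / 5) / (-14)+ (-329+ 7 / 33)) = -246295/89008218 = 0.00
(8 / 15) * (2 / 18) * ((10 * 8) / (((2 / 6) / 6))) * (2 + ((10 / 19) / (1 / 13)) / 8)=243.65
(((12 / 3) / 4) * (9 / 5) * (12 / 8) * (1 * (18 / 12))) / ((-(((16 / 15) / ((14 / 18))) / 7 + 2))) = -3969/2152 = -1.84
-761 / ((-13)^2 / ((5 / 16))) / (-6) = 3805/16224 = 0.23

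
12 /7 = 1.71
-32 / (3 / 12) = -128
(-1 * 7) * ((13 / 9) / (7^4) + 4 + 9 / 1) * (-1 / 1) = 280930/3087 = 91.00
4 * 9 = 36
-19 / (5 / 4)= -76/5 = -15.20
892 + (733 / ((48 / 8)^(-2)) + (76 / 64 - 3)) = 436451/16 = 27278.19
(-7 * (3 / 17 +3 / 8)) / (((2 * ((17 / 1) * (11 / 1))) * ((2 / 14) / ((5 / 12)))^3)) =-7503125/29297664 = -0.26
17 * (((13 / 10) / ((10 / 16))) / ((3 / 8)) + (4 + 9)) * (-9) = -70941/25 = -2837.64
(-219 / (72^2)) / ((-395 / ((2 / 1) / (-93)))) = -73/31739040 = 0.00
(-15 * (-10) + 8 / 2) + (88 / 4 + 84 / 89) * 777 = 1600340/89 = 17981.35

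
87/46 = 1.89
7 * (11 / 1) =77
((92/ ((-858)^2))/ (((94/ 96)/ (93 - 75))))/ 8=276/961103 = 0.00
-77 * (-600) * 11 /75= 6776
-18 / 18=-1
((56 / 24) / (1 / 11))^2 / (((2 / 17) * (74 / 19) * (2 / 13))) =24895871/2664 = 9345.30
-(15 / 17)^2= -225/289 = -0.78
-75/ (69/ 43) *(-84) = 90300/23 = 3926.09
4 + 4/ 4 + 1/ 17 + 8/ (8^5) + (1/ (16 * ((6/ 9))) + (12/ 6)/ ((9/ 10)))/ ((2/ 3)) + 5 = 2826995/208896 = 13.53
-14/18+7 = 56/9 = 6.22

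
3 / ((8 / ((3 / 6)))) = 3/16 = 0.19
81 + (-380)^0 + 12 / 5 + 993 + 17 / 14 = 1078.61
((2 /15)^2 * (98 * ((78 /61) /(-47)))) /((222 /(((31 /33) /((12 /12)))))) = -157976/787636575 = 0.00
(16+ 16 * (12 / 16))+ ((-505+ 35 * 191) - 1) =6207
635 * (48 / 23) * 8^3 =15605760/23 = 678511.30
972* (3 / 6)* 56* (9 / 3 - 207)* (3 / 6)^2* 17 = -23596272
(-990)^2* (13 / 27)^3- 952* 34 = 18718276/243 = 77029.94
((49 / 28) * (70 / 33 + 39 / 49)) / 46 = 4717/42504 = 0.11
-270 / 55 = -54/11 = -4.91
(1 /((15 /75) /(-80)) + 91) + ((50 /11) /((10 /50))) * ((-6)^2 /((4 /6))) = 10101/11 = 918.27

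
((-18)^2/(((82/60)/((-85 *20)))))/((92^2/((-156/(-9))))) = -17901000/21689 = -825.35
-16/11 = -1.45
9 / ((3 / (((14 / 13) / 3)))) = 14/13 = 1.08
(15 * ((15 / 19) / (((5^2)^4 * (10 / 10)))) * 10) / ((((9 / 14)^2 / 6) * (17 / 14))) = 10976/3028125 = 0.00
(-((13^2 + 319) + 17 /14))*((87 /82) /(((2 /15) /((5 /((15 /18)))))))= -23357.00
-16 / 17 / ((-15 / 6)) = 32/85 = 0.38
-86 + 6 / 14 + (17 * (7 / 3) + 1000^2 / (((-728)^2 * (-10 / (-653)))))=3841051/49686 = 77.31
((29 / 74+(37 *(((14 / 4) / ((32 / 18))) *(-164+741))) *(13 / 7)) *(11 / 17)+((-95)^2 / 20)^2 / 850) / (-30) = -255361253/150960 = -1691.58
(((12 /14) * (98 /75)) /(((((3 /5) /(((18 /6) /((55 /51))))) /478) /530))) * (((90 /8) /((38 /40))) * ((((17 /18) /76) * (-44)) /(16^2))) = -384380115/11552 = -33273.90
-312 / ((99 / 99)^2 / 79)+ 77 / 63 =-221821/9 = -24646.78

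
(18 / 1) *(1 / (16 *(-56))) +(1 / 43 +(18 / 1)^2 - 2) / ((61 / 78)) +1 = 412.75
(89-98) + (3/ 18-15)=-143/6 = -23.83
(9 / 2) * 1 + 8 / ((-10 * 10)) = 221/50 = 4.42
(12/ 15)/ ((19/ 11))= 44/95 = 0.46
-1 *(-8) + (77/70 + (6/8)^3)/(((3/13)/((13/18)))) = 220543/17280 = 12.76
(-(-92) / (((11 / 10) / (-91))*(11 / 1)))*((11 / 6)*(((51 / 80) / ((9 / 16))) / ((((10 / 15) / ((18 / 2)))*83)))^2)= -43.10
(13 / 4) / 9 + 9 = 337/36 = 9.36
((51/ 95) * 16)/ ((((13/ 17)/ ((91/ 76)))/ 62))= 1505112/1805 = 833.86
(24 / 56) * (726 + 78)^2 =1939248/7 = 277035.43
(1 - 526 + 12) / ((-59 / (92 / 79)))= 47196/4661 = 10.13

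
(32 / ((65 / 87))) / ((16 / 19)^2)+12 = 37647/520 = 72.40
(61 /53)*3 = 183/53 = 3.45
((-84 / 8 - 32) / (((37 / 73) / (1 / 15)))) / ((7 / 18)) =-3723/259 = -14.37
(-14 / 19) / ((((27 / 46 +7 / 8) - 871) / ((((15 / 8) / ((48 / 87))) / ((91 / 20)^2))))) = 100050/719241523 = 0.00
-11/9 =-1.22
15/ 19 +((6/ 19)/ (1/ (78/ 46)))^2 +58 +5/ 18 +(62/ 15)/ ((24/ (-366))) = -31618921/8593605 = -3.68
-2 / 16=-1/8 = -0.12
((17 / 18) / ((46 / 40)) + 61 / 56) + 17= 219211/11592 = 18.91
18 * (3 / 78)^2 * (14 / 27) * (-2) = -14/507 = -0.03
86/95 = 0.91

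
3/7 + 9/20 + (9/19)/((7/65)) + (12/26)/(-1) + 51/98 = 1291617/242060 = 5.34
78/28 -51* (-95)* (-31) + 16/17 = -35745523/238 = -150191.27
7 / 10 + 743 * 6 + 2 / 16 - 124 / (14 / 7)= 175873/40 = 4396.82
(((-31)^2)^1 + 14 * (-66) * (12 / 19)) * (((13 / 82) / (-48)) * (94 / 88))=-4381481/3290496 = -1.33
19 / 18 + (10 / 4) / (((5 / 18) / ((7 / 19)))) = 1495/342 = 4.37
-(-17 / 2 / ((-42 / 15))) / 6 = -85/168 = -0.51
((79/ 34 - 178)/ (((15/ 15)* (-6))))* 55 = 1610.37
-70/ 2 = -35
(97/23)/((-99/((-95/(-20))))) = -1843/9108 = -0.20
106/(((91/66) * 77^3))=636/3776773 = 0.00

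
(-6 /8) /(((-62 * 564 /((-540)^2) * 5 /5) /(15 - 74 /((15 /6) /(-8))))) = 4589055/2914 = 1574.83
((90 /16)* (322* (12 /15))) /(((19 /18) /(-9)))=-234738/19 = -12354.63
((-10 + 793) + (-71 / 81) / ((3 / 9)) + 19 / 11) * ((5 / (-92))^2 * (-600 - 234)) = -807183425/418968 = -1926.60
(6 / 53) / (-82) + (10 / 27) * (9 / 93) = 20893/606267 = 0.03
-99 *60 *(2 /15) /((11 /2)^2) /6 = -48/11 = -4.36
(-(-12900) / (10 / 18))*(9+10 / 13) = 226841.54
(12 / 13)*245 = 2940/13 = 226.15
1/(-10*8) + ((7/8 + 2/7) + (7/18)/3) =19321/15120 = 1.28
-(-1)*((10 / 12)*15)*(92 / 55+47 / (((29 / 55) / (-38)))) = -42319.61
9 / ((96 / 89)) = 8.34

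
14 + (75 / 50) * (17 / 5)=191/10 = 19.10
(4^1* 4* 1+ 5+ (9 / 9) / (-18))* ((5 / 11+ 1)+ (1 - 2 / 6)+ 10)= 75400/297 = 253.87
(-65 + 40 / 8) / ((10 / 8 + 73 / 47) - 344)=2256/12829 = 0.18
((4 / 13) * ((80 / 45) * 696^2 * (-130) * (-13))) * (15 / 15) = 447815680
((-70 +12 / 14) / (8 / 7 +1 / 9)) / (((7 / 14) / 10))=-87120/79 = -1102.78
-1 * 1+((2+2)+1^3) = 4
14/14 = 1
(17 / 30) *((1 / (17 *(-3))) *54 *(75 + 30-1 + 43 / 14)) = -4497/70 = -64.24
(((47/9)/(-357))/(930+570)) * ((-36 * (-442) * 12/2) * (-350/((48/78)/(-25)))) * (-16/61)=635440/183 = 3472.35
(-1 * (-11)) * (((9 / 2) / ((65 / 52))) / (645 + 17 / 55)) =1089/17746 = 0.06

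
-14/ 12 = -7/6 = -1.17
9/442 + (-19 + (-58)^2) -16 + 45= 1491317/442 = 3374.02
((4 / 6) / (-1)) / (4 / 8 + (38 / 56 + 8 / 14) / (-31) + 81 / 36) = -31/126 = -0.25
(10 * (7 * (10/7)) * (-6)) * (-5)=3000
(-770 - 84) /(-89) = 854/89 = 9.60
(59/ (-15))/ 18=-59/270 = -0.22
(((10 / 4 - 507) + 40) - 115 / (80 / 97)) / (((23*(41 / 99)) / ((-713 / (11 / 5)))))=20548.61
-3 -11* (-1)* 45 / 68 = 291/68 = 4.28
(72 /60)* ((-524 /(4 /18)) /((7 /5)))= -14148/7 = -2021.14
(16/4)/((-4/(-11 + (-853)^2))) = -727598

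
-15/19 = -0.79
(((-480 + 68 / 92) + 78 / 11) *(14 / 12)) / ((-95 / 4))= 23.19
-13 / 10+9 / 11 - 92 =-10173/110 = -92.48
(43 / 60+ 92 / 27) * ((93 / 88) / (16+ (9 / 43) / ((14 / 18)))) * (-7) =-145460959/77568480 = -1.88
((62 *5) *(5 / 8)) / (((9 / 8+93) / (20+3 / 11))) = 345650/8283 = 41.73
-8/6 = -4/3 = -1.33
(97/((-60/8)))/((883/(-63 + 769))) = -136964/13245 = -10.34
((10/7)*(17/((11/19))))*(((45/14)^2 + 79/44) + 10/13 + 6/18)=898264615/1618617 = 554.96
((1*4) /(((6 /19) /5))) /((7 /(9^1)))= 570/7 = 81.43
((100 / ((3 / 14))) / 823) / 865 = 280/427137 = 0.00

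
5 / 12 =0.42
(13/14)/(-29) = -13/406 = -0.03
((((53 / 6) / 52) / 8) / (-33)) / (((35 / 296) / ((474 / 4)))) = -154919/240240 = -0.64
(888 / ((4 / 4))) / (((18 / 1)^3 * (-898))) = -37/218214 = 0.00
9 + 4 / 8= 19/2 = 9.50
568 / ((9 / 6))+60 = 1316/3 = 438.67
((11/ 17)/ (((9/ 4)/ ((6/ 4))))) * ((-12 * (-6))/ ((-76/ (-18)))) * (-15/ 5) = -7128/323 = -22.07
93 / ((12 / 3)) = 93/4 = 23.25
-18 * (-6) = 108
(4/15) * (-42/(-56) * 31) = 31/5 = 6.20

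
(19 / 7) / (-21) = -19/147 = -0.13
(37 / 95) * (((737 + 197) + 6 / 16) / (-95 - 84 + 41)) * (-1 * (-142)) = -170755/456 = -374.46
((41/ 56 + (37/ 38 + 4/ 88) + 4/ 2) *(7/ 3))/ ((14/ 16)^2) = 117080/10241 = 11.43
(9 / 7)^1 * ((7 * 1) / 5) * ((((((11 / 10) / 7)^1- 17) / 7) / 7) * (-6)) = 31833/8575 = 3.71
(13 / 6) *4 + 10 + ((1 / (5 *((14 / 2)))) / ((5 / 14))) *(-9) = 1346/75 = 17.95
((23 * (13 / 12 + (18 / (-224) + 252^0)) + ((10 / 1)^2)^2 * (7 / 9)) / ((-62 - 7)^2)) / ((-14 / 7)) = -7886437/9598176 = -0.82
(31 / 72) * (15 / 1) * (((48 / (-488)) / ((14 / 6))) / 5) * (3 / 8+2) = -1767/13664 = -0.13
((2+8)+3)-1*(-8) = 21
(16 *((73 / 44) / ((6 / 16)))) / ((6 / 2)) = 2336/99 = 23.60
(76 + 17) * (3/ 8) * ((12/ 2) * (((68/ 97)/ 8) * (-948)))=-3372273/194 = -17382.85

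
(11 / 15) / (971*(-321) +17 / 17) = -11/4675350 = 0.00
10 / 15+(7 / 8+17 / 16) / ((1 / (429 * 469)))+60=18714605/48 = 389887.60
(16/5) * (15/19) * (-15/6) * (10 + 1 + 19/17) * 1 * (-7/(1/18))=3114720/323 = 9643.10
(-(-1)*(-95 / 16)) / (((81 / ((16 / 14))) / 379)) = -36005/1134 = -31.75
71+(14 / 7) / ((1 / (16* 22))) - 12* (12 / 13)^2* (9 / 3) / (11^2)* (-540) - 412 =10222347/20449 = 499.89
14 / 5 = 2.80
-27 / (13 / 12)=-324/13 = -24.92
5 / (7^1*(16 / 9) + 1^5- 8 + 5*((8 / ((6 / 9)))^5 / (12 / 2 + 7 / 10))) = 3015/111977683 = 0.00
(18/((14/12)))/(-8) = -27/14 = -1.93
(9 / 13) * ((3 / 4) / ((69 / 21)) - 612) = -506547/1196 = -423.53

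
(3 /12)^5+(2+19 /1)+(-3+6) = 24577/1024 = 24.00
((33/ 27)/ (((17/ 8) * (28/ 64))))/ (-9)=-0.15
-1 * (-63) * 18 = 1134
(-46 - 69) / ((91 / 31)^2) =-110515/8281 = -13.35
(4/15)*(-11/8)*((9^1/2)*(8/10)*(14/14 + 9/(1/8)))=-2409/25 = -96.36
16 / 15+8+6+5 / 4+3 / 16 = 3961/240 = 16.50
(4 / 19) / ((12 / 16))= 16/57 = 0.28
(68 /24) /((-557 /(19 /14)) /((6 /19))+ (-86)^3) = -17/3824134 = 0.00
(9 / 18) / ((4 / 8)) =1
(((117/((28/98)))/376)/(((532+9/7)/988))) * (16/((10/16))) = 45313632/877255 = 51.65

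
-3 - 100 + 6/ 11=-1127/11 = -102.45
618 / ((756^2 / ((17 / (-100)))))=-1751/9525600 = 0.00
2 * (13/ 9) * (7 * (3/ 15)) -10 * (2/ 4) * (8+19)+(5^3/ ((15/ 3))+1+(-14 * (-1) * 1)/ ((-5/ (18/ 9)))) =-995/9 = -110.56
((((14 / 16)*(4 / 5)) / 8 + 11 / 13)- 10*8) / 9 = -82229/9360 = -8.79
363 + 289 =652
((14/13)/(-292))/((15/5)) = -7/5694 = 0.00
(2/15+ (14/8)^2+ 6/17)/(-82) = -14479/334560 = -0.04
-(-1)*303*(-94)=-28482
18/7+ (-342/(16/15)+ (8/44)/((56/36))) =-195849/616 = -317.94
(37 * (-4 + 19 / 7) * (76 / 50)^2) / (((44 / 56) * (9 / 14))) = -1495984/6875 = -217.60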